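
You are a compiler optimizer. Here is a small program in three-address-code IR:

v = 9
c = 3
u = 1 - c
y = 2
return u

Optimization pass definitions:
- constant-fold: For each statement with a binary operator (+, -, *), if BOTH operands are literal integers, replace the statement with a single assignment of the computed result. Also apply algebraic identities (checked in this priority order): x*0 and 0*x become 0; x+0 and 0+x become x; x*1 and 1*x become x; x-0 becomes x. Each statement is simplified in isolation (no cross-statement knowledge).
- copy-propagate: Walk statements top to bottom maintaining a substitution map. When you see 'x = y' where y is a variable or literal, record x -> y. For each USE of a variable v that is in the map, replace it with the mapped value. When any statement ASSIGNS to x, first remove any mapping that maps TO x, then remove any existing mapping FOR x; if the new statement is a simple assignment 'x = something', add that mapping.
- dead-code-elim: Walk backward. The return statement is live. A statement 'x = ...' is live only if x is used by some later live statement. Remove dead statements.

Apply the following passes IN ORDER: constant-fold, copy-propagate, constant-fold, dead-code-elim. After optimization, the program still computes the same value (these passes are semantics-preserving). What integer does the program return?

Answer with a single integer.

Answer: -2

Derivation:
Initial IR:
  v = 9
  c = 3
  u = 1 - c
  y = 2
  return u
After constant-fold (5 stmts):
  v = 9
  c = 3
  u = 1 - c
  y = 2
  return u
After copy-propagate (5 stmts):
  v = 9
  c = 3
  u = 1 - 3
  y = 2
  return u
After constant-fold (5 stmts):
  v = 9
  c = 3
  u = -2
  y = 2
  return u
After dead-code-elim (2 stmts):
  u = -2
  return u
Evaluate:
  v = 9  =>  v = 9
  c = 3  =>  c = 3
  u = 1 - c  =>  u = -2
  y = 2  =>  y = 2
  return u = -2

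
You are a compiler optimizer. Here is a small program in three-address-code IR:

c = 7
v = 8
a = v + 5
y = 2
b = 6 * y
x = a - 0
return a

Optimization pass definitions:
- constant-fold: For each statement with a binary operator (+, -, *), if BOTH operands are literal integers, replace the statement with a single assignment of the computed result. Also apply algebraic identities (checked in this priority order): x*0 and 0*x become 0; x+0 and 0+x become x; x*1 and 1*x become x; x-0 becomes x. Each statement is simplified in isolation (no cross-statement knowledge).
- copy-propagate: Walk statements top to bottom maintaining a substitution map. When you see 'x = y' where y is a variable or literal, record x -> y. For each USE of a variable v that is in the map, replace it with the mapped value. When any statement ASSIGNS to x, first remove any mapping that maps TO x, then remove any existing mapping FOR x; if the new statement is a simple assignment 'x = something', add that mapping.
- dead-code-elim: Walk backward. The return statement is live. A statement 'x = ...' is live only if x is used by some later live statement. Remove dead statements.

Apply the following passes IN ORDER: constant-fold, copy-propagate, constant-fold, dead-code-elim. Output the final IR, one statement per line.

Answer: a = 13
return a

Derivation:
Initial IR:
  c = 7
  v = 8
  a = v + 5
  y = 2
  b = 6 * y
  x = a - 0
  return a
After constant-fold (7 stmts):
  c = 7
  v = 8
  a = v + 5
  y = 2
  b = 6 * y
  x = a
  return a
After copy-propagate (7 stmts):
  c = 7
  v = 8
  a = 8 + 5
  y = 2
  b = 6 * 2
  x = a
  return a
After constant-fold (7 stmts):
  c = 7
  v = 8
  a = 13
  y = 2
  b = 12
  x = a
  return a
After dead-code-elim (2 stmts):
  a = 13
  return a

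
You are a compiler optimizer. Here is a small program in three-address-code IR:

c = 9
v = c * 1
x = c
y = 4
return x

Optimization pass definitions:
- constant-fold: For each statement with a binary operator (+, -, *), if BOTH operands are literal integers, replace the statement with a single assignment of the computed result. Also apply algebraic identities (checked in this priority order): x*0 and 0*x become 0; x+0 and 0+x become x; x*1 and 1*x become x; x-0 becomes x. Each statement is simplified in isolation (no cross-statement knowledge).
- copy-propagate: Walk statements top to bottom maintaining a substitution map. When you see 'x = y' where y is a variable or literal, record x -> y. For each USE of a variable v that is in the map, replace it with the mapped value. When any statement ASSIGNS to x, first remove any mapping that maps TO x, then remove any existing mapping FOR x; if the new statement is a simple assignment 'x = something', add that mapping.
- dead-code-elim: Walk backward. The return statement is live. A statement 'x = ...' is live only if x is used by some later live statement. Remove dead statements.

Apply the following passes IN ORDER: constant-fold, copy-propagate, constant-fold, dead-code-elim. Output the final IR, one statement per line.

Answer: return 9

Derivation:
Initial IR:
  c = 9
  v = c * 1
  x = c
  y = 4
  return x
After constant-fold (5 stmts):
  c = 9
  v = c
  x = c
  y = 4
  return x
After copy-propagate (5 stmts):
  c = 9
  v = 9
  x = 9
  y = 4
  return 9
After constant-fold (5 stmts):
  c = 9
  v = 9
  x = 9
  y = 4
  return 9
After dead-code-elim (1 stmts):
  return 9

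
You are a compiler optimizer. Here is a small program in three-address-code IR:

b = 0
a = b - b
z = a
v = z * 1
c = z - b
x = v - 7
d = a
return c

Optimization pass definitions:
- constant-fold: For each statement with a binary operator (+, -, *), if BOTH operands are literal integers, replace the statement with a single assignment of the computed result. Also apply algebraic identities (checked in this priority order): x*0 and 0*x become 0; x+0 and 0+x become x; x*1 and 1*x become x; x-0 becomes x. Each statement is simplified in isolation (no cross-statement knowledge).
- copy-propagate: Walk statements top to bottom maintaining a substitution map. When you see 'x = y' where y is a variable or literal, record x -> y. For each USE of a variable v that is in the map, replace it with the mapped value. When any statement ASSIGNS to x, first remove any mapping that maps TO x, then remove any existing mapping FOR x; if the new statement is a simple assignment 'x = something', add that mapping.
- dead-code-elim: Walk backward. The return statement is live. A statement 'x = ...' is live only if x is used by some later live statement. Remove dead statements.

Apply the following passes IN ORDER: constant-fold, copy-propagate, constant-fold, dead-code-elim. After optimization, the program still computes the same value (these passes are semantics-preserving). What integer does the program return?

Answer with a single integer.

Initial IR:
  b = 0
  a = b - b
  z = a
  v = z * 1
  c = z - b
  x = v - 7
  d = a
  return c
After constant-fold (8 stmts):
  b = 0
  a = b - b
  z = a
  v = z
  c = z - b
  x = v - 7
  d = a
  return c
After copy-propagate (8 stmts):
  b = 0
  a = 0 - 0
  z = a
  v = a
  c = a - 0
  x = a - 7
  d = a
  return c
After constant-fold (8 stmts):
  b = 0
  a = 0
  z = a
  v = a
  c = a
  x = a - 7
  d = a
  return c
After dead-code-elim (3 stmts):
  a = 0
  c = a
  return c
Evaluate:
  b = 0  =>  b = 0
  a = b - b  =>  a = 0
  z = a  =>  z = 0
  v = z * 1  =>  v = 0
  c = z - b  =>  c = 0
  x = v - 7  =>  x = -7
  d = a  =>  d = 0
  return c = 0

Answer: 0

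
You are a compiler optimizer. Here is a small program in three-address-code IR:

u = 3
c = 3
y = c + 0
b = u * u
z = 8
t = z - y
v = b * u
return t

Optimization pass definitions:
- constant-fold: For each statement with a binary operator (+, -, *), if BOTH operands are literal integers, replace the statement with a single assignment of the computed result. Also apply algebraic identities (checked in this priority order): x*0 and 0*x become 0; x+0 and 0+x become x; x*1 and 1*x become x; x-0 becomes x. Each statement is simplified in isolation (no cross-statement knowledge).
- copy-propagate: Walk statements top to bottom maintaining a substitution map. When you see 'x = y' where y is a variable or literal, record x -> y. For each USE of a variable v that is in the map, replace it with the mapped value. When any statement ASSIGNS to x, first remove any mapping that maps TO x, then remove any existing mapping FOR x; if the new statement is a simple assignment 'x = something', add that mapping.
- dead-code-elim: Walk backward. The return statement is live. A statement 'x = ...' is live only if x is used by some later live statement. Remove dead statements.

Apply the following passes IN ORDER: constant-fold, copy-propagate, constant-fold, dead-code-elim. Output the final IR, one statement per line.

Answer: t = 5
return t

Derivation:
Initial IR:
  u = 3
  c = 3
  y = c + 0
  b = u * u
  z = 8
  t = z - y
  v = b * u
  return t
After constant-fold (8 stmts):
  u = 3
  c = 3
  y = c
  b = u * u
  z = 8
  t = z - y
  v = b * u
  return t
After copy-propagate (8 stmts):
  u = 3
  c = 3
  y = 3
  b = 3 * 3
  z = 8
  t = 8 - 3
  v = b * 3
  return t
After constant-fold (8 stmts):
  u = 3
  c = 3
  y = 3
  b = 9
  z = 8
  t = 5
  v = b * 3
  return t
After dead-code-elim (2 stmts):
  t = 5
  return t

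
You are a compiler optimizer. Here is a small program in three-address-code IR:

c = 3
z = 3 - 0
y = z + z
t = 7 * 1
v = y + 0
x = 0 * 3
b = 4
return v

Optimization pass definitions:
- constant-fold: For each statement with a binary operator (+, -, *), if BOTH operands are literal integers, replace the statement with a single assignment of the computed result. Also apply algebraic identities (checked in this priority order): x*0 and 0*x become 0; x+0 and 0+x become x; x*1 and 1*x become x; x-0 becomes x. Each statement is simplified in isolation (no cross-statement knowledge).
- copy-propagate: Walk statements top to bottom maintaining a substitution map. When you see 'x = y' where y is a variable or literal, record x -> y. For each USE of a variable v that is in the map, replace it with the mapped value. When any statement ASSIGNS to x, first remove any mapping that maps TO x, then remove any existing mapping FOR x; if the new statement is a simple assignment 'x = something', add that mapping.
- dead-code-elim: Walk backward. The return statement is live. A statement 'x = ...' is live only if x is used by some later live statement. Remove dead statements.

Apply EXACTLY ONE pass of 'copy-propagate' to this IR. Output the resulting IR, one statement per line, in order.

Answer: c = 3
z = 3 - 0
y = z + z
t = 7 * 1
v = y + 0
x = 0 * 3
b = 4
return v

Derivation:
Applying copy-propagate statement-by-statement:
  [1] c = 3  (unchanged)
  [2] z = 3 - 0  (unchanged)
  [3] y = z + z  (unchanged)
  [4] t = 7 * 1  (unchanged)
  [5] v = y + 0  (unchanged)
  [6] x = 0 * 3  (unchanged)
  [7] b = 4  (unchanged)
  [8] return v  (unchanged)
Result (8 stmts):
  c = 3
  z = 3 - 0
  y = z + z
  t = 7 * 1
  v = y + 0
  x = 0 * 3
  b = 4
  return v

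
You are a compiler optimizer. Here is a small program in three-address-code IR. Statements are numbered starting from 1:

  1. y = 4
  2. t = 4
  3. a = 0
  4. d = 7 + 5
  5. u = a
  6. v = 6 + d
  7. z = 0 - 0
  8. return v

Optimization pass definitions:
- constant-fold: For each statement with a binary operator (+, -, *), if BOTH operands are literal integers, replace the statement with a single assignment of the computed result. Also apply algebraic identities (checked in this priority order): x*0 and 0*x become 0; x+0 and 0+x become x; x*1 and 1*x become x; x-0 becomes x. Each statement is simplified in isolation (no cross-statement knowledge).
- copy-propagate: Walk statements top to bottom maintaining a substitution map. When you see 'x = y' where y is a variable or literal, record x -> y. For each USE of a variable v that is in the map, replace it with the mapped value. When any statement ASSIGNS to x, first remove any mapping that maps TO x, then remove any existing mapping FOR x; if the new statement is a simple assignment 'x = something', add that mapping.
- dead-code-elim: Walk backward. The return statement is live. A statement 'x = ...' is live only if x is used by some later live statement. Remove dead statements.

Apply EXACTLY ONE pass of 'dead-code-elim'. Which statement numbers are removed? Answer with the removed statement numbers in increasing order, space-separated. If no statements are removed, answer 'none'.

Backward liveness scan:
Stmt 1 'y = 4': DEAD (y not in live set [])
Stmt 2 't = 4': DEAD (t not in live set [])
Stmt 3 'a = 0': DEAD (a not in live set [])
Stmt 4 'd = 7 + 5': KEEP (d is live); live-in = []
Stmt 5 'u = a': DEAD (u not in live set ['d'])
Stmt 6 'v = 6 + d': KEEP (v is live); live-in = ['d']
Stmt 7 'z = 0 - 0': DEAD (z not in live set ['v'])
Stmt 8 'return v': KEEP (return); live-in = ['v']
Removed statement numbers: [1, 2, 3, 5, 7]
Surviving IR:
  d = 7 + 5
  v = 6 + d
  return v

Answer: 1 2 3 5 7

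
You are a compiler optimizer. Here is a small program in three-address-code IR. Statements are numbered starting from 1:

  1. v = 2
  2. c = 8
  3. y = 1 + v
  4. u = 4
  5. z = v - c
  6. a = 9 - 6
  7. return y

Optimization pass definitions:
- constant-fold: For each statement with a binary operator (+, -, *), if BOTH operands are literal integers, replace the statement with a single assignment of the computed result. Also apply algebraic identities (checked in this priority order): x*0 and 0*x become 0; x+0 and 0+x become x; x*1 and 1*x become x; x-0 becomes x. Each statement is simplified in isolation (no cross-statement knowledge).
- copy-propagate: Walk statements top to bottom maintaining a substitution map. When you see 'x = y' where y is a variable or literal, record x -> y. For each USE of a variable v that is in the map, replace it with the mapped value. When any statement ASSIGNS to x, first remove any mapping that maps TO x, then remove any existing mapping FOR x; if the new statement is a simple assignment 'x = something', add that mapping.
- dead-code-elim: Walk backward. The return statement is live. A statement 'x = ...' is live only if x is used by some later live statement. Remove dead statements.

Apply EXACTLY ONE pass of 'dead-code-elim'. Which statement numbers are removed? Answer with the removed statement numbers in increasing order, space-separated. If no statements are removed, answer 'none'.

Answer: 2 4 5 6

Derivation:
Backward liveness scan:
Stmt 1 'v = 2': KEEP (v is live); live-in = []
Stmt 2 'c = 8': DEAD (c not in live set ['v'])
Stmt 3 'y = 1 + v': KEEP (y is live); live-in = ['v']
Stmt 4 'u = 4': DEAD (u not in live set ['y'])
Stmt 5 'z = v - c': DEAD (z not in live set ['y'])
Stmt 6 'a = 9 - 6': DEAD (a not in live set ['y'])
Stmt 7 'return y': KEEP (return); live-in = ['y']
Removed statement numbers: [2, 4, 5, 6]
Surviving IR:
  v = 2
  y = 1 + v
  return y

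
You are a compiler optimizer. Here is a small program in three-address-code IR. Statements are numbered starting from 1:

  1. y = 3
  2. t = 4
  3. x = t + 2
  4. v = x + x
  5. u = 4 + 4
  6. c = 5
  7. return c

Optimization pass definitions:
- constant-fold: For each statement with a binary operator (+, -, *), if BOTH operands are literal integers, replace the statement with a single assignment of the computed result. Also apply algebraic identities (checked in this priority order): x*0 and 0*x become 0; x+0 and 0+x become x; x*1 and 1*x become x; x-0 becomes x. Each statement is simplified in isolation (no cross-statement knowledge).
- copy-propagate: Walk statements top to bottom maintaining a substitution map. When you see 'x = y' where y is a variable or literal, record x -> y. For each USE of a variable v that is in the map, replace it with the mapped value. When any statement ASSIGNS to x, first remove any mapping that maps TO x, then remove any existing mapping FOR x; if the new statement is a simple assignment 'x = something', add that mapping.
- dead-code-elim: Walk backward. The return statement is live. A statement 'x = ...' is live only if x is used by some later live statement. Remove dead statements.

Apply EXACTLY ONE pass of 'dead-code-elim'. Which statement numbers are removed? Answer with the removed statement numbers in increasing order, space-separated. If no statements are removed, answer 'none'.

Backward liveness scan:
Stmt 1 'y = 3': DEAD (y not in live set [])
Stmt 2 't = 4': DEAD (t not in live set [])
Stmt 3 'x = t + 2': DEAD (x not in live set [])
Stmt 4 'v = x + x': DEAD (v not in live set [])
Stmt 5 'u = 4 + 4': DEAD (u not in live set [])
Stmt 6 'c = 5': KEEP (c is live); live-in = []
Stmt 7 'return c': KEEP (return); live-in = ['c']
Removed statement numbers: [1, 2, 3, 4, 5]
Surviving IR:
  c = 5
  return c

Answer: 1 2 3 4 5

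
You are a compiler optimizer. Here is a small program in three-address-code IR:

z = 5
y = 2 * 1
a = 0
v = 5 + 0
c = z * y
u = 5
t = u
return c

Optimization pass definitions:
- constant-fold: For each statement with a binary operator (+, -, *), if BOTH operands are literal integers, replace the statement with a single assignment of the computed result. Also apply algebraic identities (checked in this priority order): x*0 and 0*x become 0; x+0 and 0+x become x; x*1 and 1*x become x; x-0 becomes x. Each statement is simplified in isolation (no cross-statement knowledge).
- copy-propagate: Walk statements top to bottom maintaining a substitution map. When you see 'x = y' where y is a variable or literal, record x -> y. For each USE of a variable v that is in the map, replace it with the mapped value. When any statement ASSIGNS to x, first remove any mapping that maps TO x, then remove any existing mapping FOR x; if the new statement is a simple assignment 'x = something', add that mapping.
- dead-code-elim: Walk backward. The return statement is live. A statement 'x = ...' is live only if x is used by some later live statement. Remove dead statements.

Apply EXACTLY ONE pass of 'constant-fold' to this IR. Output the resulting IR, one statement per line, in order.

Answer: z = 5
y = 2
a = 0
v = 5
c = z * y
u = 5
t = u
return c

Derivation:
Applying constant-fold statement-by-statement:
  [1] z = 5  (unchanged)
  [2] y = 2 * 1  -> y = 2
  [3] a = 0  (unchanged)
  [4] v = 5 + 0  -> v = 5
  [5] c = z * y  (unchanged)
  [6] u = 5  (unchanged)
  [7] t = u  (unchanged)
  [8] return c  (unchanged)
Result (8 stmts):
  z = 5
  y = 2
  a = 0
  v = 5
  c = z * y
  u = 5
  t = u
  return c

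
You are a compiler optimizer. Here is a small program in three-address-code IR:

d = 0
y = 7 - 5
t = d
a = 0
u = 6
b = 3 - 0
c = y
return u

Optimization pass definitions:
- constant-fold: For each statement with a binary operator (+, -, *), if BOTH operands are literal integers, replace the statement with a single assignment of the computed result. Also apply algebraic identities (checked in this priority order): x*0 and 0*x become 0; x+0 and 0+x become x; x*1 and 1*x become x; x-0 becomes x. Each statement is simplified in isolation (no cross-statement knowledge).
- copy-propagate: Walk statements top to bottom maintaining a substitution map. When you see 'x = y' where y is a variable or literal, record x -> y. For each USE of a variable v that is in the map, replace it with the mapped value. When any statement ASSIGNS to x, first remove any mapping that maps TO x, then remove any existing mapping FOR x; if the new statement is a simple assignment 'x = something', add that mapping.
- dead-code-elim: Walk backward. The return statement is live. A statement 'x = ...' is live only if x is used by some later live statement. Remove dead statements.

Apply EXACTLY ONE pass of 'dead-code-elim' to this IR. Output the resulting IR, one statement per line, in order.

Applying dead-code-elim statement-by-statement:
  [8] return u  -> KEEP (return); live=['u']
  [7] c = y  -> DEAD (c not live)
  [6] b = 3 - 0  -> DEAD (b not live)
  [5] u = 6  -> KEEP; live=[]
  [4] a = 0  -> DEAD (a not live)
  [3] t = d  -> DEAD (t not live)
  [2] y = 7 - 5  -> DEAD (y not live)
  [1] d = 0  -> DEAD (d not live)
Result (2 stmts):
  u = 6
  return u

Answer: u = 6
return u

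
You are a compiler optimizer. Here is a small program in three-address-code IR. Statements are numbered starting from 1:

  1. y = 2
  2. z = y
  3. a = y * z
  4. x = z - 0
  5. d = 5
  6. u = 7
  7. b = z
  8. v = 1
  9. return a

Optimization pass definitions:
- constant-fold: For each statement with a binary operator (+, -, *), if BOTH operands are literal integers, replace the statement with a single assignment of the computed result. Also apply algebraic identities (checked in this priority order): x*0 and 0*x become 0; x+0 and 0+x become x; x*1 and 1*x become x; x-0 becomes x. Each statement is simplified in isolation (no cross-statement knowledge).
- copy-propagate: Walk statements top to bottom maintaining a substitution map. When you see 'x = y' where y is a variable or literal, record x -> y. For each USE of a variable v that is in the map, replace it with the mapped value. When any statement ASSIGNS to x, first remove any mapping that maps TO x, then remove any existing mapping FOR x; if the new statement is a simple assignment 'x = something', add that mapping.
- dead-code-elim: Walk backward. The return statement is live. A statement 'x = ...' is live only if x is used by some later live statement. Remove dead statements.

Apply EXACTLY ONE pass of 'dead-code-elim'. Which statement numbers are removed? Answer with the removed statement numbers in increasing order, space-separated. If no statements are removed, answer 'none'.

Backward liveness scan:
Stmt 1 'y = 2': KEEP (y is live); live-in = []
Stmt 2 'z = y': KEEP (z is live); live-in = ['y']
Stmt 3 'a = y * z': KEEP (a is live); live-in = ['y', 'z']
Stmt 4 'x = z - 0': DEAD (x not in live set ['a'])
Stmt 5 'd = 5': DEAD (d not in live set ['a'])
Stmt 6 'u = 7': DEAD (u not in live set ['a'])
Stmt 7 'b = z': DEAD (b not in live set ['a'])
Stmt 8 'v = 1': DEAD (v not in live set ['a'])
Stmt 9 'return a': KEEP (return); live-in = ['a']
Removed statement numbers: [4, 5, 6, 7, 8]
Surviving IR:
  y = 2
  z = y
  a = y * z
  return a

Answer: 4 5 6 7 8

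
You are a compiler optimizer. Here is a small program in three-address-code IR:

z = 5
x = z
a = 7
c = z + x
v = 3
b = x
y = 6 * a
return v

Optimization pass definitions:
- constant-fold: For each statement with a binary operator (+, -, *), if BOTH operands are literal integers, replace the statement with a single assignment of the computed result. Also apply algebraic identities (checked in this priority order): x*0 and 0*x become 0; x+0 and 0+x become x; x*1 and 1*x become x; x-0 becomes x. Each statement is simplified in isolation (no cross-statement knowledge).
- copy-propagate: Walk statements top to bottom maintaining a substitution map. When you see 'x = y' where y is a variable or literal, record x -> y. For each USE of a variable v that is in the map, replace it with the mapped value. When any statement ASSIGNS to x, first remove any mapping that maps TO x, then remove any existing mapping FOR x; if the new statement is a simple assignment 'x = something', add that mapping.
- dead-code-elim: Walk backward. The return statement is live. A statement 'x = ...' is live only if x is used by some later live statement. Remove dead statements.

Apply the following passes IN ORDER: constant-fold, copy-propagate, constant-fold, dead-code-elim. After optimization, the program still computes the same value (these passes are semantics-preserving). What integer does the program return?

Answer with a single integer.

Answer: 3

Derivation:
Initial IR:
  z = 5
  x = z
  a = 7
  c = z + x
  v = 3
  b = x
  y = 6 * a
  return v
After constant-fold (8 stmts):
  z = 5
  x = z
  a = 7
  c = z + x
  v = 3
  b = x
  y = 6 * a
  return v
After copy-propagate (8 stmts):
  z = 5
  x = 5
  a = 7
  c = 5 + 5
  v = 3
  b = 5
  y = 6 * 7
  return 3
After constant-fold (8 stmts):
  z = 5
  x = 5
  a = 7
  c = 10
  v = 3
  b = 5
  y = 42
  return 3
After dead-code-elim (1 stmts):
  return 3
Evaluate:
  z = 5  =>  z = 5
  x = z  =>  x = 5
  a = 7  =>  a = 7
  c = z + x  =>  c = 10
  v = 3  =>  v = 3
  b = x  =>  b = 5
  y = 6 * a  =>  y = 42
  return v = 3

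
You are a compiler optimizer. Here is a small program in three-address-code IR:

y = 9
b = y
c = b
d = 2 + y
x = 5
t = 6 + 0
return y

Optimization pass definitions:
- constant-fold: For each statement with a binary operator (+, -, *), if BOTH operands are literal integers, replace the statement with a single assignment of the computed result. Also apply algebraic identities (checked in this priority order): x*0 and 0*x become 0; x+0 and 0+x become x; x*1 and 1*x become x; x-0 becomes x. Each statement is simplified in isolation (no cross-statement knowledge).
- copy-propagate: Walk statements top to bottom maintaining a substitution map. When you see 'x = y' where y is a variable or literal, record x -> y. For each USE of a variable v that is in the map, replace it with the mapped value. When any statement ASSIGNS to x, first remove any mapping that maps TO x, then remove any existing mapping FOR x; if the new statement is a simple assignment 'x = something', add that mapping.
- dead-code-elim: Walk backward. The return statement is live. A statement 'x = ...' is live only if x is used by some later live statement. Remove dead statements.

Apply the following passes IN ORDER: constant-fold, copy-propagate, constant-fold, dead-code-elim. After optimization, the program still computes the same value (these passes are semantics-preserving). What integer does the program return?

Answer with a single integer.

Answer: 9

Derivation:
Initial IR:
  y = 9
  b = y
  c = b
  d = 2 + y
  x = 5
  t = 6 + 0
  return y
After constant-fold (7 stmts):
  y = 9
  b = y
  c = b
  d = 2 + y
  x = 5
  t = 6
  return y
After copy-propagate (7 stmts):
  y = 9
  b = 9
  c = 9
  d = 2 + 9
  x = 5
  t = 6
  return 9
After constant-fold (7 stmts):
  y = 9
  b = 9
  c = 9
  d = 11
  x = 5
  t = 6
  return 9
After dead-code-elim (1 stmts):
  return 9
Evaluate:
  y = 9  =>  y = 9
  b = y  =>  b = 9
  c = b  =>  c = 9
  d = 2 + y  =>  d = 11
  x = 5  =>  x = 5
  t = 6 + 0  =>  t = 6
  return y = 9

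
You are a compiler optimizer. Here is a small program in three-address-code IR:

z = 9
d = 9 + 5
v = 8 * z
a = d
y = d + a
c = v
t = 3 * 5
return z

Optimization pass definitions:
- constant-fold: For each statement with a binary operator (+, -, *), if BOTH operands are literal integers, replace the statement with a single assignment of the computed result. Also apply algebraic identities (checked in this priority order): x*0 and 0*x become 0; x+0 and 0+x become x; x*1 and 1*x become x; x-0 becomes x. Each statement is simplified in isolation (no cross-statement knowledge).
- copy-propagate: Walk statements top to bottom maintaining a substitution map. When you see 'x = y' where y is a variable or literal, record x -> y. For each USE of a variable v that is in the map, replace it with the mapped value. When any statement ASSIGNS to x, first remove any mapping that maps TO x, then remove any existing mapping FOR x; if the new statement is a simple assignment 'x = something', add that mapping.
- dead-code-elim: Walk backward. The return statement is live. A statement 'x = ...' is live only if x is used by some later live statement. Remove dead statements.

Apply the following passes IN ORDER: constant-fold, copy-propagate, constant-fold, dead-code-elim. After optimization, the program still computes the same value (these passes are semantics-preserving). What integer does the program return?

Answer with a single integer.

Answer: 9

Derivation:
Initial IR:
  z = 9
  d = 9 + 5
  v = 8 * z
  a = d
  y = d + a
  c = v
  t = 3 * 5
  return z
After constant-fold (8 stmts):
  z = 9
  d = 14
  v = 8 * z
  a = d
  y = d + a
  c = v
  t = 15
  return z
After copy-propagate (8 stmts):
  z = 9
  d = 14
  v = 8 * 9
  a = 14
  y = 14 + 14
  c = v
  t = 15
  return 9
After constant-fold (8 stmts):
  z = 9
  d = 14
  v = 72
  a = 14
  y = 28
  c = v
  t = 15
  return 9
After dead-code-elim (1 stmts):
  return 9
Evaluate:
  z = 9  =>  z = 9
  d = 9 + 5  =>  d = 14
  v = 8 * z  =>  v = 72
  a = d  =>  a = 14
  y = d + a  =>  y = 28
  c = v  =>  c = 72
  t = 3 * 5  =>  t = 15
  return z = 9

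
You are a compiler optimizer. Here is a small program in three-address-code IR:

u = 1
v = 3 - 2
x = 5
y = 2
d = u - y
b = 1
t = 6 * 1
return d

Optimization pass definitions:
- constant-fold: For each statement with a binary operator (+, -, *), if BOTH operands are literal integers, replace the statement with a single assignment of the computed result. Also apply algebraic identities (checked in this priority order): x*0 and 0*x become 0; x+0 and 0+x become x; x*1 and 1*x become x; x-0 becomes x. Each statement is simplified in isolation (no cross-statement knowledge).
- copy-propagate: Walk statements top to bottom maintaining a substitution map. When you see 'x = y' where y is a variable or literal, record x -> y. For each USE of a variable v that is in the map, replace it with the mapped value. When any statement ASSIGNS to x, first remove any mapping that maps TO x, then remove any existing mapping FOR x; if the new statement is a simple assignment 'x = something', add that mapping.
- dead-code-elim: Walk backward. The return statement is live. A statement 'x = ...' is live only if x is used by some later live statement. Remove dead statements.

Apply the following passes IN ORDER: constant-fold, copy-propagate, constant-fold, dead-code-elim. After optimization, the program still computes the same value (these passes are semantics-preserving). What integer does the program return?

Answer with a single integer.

Initial IR:
  u = 1
  v = 3 - 2
  x = 5
  y = 2
  d = u - y
  b = 1
  t = 6 * 1
  return d
After constant-fold (8 stmts):
  u = 1
  v = 1
  x = 5
  y = 2
  d = u - y
  b = 1
  t = 6
  return d
After copy-propagate (8 stmts):
  u = 1
  v = 1
  x = 5
  y = 2
  d = 1 - 2
  b = 1
  t = 6
  return d
After constant-fold (8 stmts):
  u = 1
  v = 1
  x = 5
  y = 2
  d = -1
  b = 1
  t = 6
  return d
After dead-code-elim (2 stmts):
  d = -1
  return d
Evaluate:
  u = 1  =>  u = 1
  v = 3 - 2  =>  v = 1
  x = 5  =>  x = 5
  y = 2  =>  y = 2
  d = u - y  =>  d = -1
  b = 1  =>  b = 1
  t = 6 * 1  =>  t = 6
  return d = -1

Answer: -1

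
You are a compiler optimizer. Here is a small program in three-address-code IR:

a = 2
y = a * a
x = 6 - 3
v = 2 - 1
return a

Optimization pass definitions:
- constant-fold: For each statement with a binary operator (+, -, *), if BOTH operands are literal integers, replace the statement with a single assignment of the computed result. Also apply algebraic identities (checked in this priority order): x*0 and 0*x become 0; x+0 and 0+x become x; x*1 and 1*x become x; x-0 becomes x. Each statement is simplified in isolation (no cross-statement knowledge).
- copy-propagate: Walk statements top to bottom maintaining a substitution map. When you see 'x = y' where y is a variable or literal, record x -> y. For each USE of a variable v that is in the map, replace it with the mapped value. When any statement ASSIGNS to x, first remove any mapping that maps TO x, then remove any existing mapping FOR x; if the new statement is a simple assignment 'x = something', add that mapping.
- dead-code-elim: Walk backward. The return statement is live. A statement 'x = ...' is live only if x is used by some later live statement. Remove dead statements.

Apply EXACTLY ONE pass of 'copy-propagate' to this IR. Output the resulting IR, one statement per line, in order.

Answer: a = 2
y = 2 * 2
x = 6 - 3
v = 2 - 1
return 2

Derivation:
Applying copy-propagate statement-by-statement:
  [1] a = 2  (unchanged)
  [2] y = a * a  -> y = 2 * 2
  [3] x = 6 - 3  (unchanged)
  [4] v = 2 - 1  (unchanged)
  [5] return a  -> return 2
Result (5 stmts):
  a = 2
  y = 2 * 2
  x = 6 - 3
  v = 2 - 1
  return 2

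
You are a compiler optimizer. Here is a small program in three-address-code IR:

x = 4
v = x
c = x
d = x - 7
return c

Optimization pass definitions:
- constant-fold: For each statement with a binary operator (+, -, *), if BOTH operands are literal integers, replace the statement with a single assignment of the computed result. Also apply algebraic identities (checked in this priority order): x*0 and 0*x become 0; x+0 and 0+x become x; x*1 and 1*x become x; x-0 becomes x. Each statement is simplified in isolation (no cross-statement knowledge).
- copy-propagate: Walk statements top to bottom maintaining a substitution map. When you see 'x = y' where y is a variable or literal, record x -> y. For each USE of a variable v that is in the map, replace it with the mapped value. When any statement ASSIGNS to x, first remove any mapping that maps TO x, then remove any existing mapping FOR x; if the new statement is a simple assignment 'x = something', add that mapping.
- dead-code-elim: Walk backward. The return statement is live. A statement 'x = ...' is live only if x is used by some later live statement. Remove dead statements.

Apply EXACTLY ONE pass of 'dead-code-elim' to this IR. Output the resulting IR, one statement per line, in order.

Applying dead-code-elim statement-by-statement:
  [5] return c  -> KEEP (return); live=['c']
  [4] d = x - 7  -> DEAD (d not live)
  [3] c = x  -> KEEP; live=['x']
  [2] v = x  -> DEAD (v not live)
  [1] x = 4  -> KEEP; live=[]
Result (3 stmts):
  x = 4
  c = x
  return c

Answer: x = 4
c = x
return c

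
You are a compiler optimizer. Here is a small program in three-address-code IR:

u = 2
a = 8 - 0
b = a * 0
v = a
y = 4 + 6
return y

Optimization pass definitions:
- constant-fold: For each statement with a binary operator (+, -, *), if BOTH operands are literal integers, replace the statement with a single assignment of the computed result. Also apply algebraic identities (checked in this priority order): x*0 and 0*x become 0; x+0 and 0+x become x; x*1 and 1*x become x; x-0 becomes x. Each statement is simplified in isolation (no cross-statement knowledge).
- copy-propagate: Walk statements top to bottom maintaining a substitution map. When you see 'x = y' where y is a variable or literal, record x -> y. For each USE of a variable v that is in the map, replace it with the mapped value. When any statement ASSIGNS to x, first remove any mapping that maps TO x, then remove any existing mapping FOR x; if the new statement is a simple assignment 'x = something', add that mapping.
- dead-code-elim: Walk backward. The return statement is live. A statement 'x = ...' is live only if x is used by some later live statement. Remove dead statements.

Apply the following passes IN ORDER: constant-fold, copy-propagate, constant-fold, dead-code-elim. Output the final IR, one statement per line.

Initial IR:
  u = 2
  a = 8 - 0
  b = a * 0
  v = a
  y = 4 + 6
  return y
After constant-fold (6 stmts):
  u = 2
  a = 8
  b = 0
  v = a
  y = 10
  return y
After copy-propagate (6 stmts):
  u = 2
  a = 8
  b = 0
  v = 8
  y = 10
  return 10
After constant-fold (6 stmts):
  u = 2
  a = 8
  b = 0
  v = 8
  y = 10
  return 10
After dead-code-elim (1 stmts):
  return 10

Answer: return 10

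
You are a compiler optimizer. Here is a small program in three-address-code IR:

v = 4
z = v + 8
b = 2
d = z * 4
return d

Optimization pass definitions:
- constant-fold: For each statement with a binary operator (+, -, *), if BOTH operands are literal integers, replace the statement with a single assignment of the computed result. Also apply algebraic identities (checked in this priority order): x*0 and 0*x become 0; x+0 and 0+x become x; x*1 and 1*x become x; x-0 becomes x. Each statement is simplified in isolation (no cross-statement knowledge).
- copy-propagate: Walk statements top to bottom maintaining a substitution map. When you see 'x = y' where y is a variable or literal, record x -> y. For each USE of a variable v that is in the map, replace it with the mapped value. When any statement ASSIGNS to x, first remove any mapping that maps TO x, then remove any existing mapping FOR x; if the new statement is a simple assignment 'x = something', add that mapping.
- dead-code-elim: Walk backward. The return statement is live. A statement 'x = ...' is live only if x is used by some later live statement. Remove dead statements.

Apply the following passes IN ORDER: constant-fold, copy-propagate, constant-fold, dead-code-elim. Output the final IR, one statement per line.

Answer: z = 12
d = z * 4
return d

Derivation:
Initial IR:
  v = 4
  z = v + 8
  b = 2
  d = z * 4
  return d
After constant-fold (5 stmts):
  v = 4
  z = v + 8
  b = 2
  d = z * 4
  return d
After copy-propagate (5 stmts):
  v = 4
  z = 4 + 8
  b = 2
  d = z * 4
  return d
After constant-fold (5 stmts):
  v = 4
  z = 12
  b = 2
  d = z * 4
  return d
After dead-code-elim (3 stmts):
  z = 12
  d = z * 4
  return d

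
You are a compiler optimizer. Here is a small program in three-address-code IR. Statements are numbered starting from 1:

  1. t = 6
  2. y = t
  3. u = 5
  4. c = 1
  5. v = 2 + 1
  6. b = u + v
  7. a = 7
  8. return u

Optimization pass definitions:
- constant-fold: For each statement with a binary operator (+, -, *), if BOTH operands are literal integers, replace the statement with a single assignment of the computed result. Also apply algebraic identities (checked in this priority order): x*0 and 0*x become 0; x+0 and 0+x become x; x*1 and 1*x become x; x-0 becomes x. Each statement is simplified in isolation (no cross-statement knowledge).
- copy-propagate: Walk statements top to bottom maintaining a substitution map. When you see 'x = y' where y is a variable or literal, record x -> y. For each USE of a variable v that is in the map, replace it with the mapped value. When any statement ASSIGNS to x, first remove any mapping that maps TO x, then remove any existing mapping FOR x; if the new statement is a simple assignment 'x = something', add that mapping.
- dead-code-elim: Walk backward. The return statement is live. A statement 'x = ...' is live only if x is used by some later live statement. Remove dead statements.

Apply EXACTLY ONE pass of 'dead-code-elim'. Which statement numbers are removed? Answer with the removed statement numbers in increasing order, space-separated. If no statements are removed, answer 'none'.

Backward liveness scan:
Stmt 1 't = 6': DEAD (t not in live set [])
Stmt 2 'y = t': DEAD (y not in live set [])
Stmt 3 'u = 5': KEEP (u is live); live-in = []
Stmt 4 'c = 1': DEAD (c not in live set ['u'])
Stmt 5 'v = 2 + 1': DEAD (v not in live set ['u'])
Stmt 6 'b = u + v': DEAD (b not in live set ['u'])
Stmt 7 'a = 7': DEAD (a not in live set ['u'])
Stmt 8 'return u': KEEP (return); live-in = ['u']
Removed statement numbers: [1, 2, 4, 5, 6, 7]
Surviving IR:
  u = 5
  return u

Answer: 1 2 4 5 6 7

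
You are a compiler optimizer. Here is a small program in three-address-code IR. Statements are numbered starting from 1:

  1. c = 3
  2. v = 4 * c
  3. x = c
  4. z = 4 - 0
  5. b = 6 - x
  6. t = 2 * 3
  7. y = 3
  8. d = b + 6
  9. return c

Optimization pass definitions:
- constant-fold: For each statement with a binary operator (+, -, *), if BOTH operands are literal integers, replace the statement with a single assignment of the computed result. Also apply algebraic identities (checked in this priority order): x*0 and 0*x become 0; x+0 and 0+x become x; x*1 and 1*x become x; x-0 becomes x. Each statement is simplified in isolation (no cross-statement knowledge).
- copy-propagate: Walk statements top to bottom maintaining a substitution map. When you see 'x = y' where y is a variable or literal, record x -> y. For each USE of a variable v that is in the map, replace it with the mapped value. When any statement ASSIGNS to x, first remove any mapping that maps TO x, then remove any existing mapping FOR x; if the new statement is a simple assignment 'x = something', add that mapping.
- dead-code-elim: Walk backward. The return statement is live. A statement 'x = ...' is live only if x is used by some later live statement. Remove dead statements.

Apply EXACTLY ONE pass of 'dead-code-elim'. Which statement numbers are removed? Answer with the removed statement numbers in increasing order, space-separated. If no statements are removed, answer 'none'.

Backward liveness scan:
Stmt 1 'c = 3': KEEP (c is live); live-in = []
Stmt 2 'v = 4 * c': DEAD (v not in live set ['c'])
Stmt 3 'x = c': DEAD (x not in live set ['c'])
Stmt 4 'z = 4 - 0': DEAD (z not in live set ['c'])
Stmt 5 'b = 6 - x': DEAD (b not in live set ['c'])
Stmt 6 't = 2 * 3': DEAD (t not in live set ['c'])
Stmt 7 'y = 3': DEAD (y not in live set ['c'])
Stmt 8 'd = b + 6': DEAD (d not in live set ['c'])
Stmt 9 'return c': KEEP (return); live-in = ['c']
Removed statement numbers: [2, 3, 4, 5, 6, 7, 8]
Surviving IR:
  c = 3
  return c

Answer: 2 3 4 5 6 7 8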